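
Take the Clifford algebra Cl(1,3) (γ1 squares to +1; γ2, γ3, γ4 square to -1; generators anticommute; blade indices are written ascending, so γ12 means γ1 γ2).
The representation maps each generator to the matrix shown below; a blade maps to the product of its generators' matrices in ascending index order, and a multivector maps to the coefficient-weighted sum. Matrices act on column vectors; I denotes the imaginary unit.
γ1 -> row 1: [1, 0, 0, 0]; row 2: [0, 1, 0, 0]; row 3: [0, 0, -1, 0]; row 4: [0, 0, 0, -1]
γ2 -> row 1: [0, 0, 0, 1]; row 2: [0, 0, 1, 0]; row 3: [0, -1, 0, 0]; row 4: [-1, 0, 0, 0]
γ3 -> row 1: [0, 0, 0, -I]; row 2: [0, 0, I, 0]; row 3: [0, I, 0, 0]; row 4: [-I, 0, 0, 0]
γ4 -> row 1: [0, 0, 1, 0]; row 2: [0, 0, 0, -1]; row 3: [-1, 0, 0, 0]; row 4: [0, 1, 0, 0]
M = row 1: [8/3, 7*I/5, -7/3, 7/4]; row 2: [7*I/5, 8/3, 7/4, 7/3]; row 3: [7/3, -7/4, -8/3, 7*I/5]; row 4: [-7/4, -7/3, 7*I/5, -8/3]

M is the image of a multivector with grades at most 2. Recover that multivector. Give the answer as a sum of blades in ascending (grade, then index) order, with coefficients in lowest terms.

Method: the blade images are trace-orthogonal — tr(rho(e_A) rho(e_B)^-1) = 4 if A = B and 0 otherwise — and rho(e_A)^-1 = (e_A)^2 * rho(e_A) with (e_A)^2 = +1 or -1, so the coefficient of e_A in the preimage is (e_A)^2 * tr(M rho(e_A))/4.
Nonzero projections over blades of grade <= 2: γ1: (γ1)^2 = +1, tr(M rho(γ1)) = 32/3, coefficient 8/3; γ2: (γ2)^2 = -1, tr(M rho(γ2)) = -7, coefficient 7/4; γ4: (γ4)^2 = -1, tr(M rho(γ4)) = 28/3, coefficient -7/3; γ34: (γ34)^2 = -1, tr(M rho(γ34)) = 28/5, coefficient -7/5. Every other blade of grade <= 2 projects to 0.
Answer: 8/3*γ1 + 7/4*γ2 - 7/3*γ4 - 7/5*γ34


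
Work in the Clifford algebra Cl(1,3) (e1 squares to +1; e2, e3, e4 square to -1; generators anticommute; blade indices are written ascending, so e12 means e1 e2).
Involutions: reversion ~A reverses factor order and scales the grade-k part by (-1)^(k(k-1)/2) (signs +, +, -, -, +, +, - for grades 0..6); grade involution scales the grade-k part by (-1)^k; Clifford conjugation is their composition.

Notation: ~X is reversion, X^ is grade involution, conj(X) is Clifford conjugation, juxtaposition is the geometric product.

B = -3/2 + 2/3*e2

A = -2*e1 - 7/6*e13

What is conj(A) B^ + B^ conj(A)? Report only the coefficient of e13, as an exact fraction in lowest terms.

first term: -3*e1 - 4/3*e12 - 7/4*e13 + 7/9*e123
second term: -3*e1 + 4/3*e12 - 7/4*e13 + 7/9*e123
Answer: -7/2


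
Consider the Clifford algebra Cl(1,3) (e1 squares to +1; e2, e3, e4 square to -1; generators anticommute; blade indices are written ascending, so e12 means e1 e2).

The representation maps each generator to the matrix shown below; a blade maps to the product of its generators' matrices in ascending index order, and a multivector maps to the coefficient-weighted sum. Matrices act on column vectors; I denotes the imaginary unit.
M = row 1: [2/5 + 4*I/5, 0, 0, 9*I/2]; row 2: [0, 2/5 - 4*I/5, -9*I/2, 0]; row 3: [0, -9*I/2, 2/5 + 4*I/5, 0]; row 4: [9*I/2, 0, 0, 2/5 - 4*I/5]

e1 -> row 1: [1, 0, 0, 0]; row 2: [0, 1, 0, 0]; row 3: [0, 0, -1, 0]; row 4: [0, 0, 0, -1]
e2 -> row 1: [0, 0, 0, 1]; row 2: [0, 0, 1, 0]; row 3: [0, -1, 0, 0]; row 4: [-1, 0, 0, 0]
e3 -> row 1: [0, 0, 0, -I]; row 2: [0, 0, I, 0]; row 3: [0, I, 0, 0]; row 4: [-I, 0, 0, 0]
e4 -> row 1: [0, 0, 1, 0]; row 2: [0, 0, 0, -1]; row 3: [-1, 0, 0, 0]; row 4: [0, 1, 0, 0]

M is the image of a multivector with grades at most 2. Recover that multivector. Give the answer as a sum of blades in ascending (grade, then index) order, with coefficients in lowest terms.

Method: the blade images are trace-orthogonal — tr(rho(e_A) rho(e_B)^-1) = 4 if A = B and 0 otherwise — and rho(e_A)^-1 = (e_A)^2 * rho(e_A) with (e_A)^2 = +1 or -1, so the coefficient of e_A in the preimage is (e_A)^2 * tr(M rho(e_A))/4.
Nonzero projections over blades of grade <= 2: 1: (1)^2 = +1, tr(M 1) = 8/5, coefficient 2/5; e3: (e3)^2 = -1, tr(M rho(e3)) = 18, coefficient -9/2; e23: (e23)^2 = -1, tr(M rho(e23)) = 16/5, coefficient -4/5. Every other blade of grade <= 2 projects to 0.
Answer: 2/5 - 9/2*e3 - 4/5*e23


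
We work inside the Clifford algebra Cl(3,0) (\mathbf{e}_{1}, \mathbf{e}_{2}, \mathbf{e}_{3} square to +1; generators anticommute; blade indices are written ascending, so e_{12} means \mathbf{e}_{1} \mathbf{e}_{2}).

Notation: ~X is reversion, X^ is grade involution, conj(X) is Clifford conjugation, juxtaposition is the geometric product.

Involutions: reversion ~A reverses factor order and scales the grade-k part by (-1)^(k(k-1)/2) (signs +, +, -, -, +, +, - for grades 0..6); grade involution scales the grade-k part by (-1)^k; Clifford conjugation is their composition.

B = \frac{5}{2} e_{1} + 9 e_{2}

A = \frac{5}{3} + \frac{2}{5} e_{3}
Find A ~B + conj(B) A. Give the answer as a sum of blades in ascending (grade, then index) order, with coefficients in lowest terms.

first term: \frac{25}{6} e_{1} + 15 e_{2} - e_{13} - \frac{18}{5} e_{23}
second term: -\frac{25}{6} e_{1} - 15 e_{2} - e_{13} - \frac{18}{5} e_{23}
Answer: -2 e_{13} - \frac{36}{5} e_{23}


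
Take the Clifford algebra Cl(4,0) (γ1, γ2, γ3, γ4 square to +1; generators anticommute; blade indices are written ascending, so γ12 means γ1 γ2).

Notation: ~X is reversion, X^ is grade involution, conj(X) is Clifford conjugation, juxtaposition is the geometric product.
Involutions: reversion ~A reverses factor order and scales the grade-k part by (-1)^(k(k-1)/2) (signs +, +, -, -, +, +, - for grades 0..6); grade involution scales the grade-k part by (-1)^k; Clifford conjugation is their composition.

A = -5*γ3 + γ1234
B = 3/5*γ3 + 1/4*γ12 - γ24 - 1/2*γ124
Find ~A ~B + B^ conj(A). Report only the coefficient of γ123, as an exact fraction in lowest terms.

first term: -3 - 1/2*γ3 + γ13 + 1/4*γ34 + 5/4*γ123 - 3/5*γ124 + 5*γ234 - 5/2*γ1234
second term: -3 + 1/2*γ3 - γ13 - 1/4*γ34 + 5/4*γ123 - 3/5*γ124 + 5*γ234 - 5/2*γ1234
Answer: 5/2


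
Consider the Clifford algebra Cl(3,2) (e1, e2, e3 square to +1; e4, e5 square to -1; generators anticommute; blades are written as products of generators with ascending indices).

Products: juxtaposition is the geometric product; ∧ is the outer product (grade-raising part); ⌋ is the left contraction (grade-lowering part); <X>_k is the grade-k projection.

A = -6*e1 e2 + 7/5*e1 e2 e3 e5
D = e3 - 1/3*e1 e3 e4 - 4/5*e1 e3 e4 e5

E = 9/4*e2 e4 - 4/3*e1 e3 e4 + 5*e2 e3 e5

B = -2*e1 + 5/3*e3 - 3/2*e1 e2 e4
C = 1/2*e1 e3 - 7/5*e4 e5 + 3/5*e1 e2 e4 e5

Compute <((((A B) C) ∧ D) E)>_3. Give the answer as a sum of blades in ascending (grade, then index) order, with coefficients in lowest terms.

step 1: -12*e2 - 9*e4 - 10*e1 e2 e3 - 7/3*e1 e2 e5 + 14/5*e2 e3 e5 - 21/10*e3 e4 e5
step 2: -5*e2 - 147/50*e3 + 7/5*e4 - 63/5*e5 + 363/50*e1 e2 e3 + 49/15*e1 e2 e4 + 34/5*e1 e2 e5 - 309/50*e1 e3 e4 + 33/4*e1 e4 e5 - 98/25*e2 e3 e4 + 7/6*e2 e3 e5 + 84/5*e2 e4 e5 + 6*e3 e4 e5 + 14*e1 e2 e3 e4 e5
step 3: -5*e2 e3 - 7/5*e3 e4 + 63/5*e3 e5 - 74/15*e1 e2 e3 e4 - 34/5*e1 e2 e3 e5 + 81/20*e1 e3 e4 e5 + 84/5*e2 e3 e4 e5 - 4*e1 e2 e3 e4 e5
step 4: -482/15*e1 + 2539/45*e2 + 84*e4 + 152/5*e5 + 111/10*e1 e3 - 20*e1 e4 + 63/20*e2 e3 + 16/3*e2 e5 + 45/4*e3 e4 - 189/5*e3 e5 + 323/12*e1 e2 e4 - 112/5*e1 e2 e5 + 9*e1 e3 e5 + 118/15*e1 e4 e5 - 31/15*e2 e4 e5 - 729/80*e1 e2 e3 e5 + 153/10*e1 e3 e4 e5 - 567/20*e2 e3 e4 e5
step 5: 323/12*e1 e2 e4 - 112/5*e1 e2 e5 + 9*e1 e3 e5 + 118/15*e1 e4 e5 - 31/15*e2 e4 e5
Answer: 323/12*e1 e2 e4 - 112/5*e1 e2 e5 + 9*e1 e3 e5 + 118/15*e1 e4 e5 - 31/15*e2 e4 e5


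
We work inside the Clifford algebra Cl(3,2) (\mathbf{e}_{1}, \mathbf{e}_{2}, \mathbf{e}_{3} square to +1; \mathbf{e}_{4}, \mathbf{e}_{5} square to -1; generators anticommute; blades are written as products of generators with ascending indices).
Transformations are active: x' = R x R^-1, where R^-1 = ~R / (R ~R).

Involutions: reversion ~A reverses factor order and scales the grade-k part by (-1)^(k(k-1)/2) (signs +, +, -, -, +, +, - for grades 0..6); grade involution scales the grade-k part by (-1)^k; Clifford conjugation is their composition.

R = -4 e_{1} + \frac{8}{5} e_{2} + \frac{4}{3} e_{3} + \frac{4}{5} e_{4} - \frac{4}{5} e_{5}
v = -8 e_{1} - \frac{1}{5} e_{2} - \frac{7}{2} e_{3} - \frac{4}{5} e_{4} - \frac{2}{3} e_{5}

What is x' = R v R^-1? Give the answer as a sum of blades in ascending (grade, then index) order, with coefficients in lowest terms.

~R = -4 e_{1} + \frac{8}{5} e_{2} + \frac{4}{3} e_{3} + \frac{4}{5} e_{4} - \frac{4}{5} e_{5}, and R ~R = \frac{4288}{225}, so R^-1 = ~R / (\frac{4288}{225}).
R v = \frac{678}{25} + \frac{68}{5} e_{1} e_{2} + \frac{74}{3} e_{1} e_{3} + \frac{48}{5} e_{1} e_{4} - \frac{56}{15} e_{1} e_{5} - \frac{16}{3} e_{2} e_{3} - \frac{28}{25} e_{2} e_{4} - \frac{92}{75} e_{2} e_{5} + \frac{26}{15} e_{3} e_{4} - \frac{166}{45} e_{3} e_{5} - \frac{88}{75} e_{4} e_{5}
Answer: -\frac{907}{268} e_{1} + \frac{637}{134} e_{2} + \frac{1955}{268} e_{3} + \frac{4123}{1340} e_{4} - \frac{6473}{4020} e_{5}


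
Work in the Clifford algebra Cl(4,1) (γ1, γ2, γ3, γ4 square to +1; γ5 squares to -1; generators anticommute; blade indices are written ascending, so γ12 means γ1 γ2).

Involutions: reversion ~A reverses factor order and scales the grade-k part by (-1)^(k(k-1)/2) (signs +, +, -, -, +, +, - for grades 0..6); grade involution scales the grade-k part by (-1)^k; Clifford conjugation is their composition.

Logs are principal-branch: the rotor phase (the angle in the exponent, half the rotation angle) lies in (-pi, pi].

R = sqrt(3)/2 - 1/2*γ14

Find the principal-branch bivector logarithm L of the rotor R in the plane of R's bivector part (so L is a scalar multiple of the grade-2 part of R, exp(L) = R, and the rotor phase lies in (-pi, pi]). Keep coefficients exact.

The scalar part of R is sqrt(3)/2, so the principal-branch rotor phase is pinned; divide the bivector part by its sine to get the unit plane — L is the phase times that plane.
Concretely: cos(phase) = sqrt(3)/2 gives phase = ±pi/6, and since phase/sin(phase) is even the sign is immaterial: L = (phase/sin(phase)) * <R>_2 = (pi/3) * <R>_2.
Answer: -pi/6*γ14


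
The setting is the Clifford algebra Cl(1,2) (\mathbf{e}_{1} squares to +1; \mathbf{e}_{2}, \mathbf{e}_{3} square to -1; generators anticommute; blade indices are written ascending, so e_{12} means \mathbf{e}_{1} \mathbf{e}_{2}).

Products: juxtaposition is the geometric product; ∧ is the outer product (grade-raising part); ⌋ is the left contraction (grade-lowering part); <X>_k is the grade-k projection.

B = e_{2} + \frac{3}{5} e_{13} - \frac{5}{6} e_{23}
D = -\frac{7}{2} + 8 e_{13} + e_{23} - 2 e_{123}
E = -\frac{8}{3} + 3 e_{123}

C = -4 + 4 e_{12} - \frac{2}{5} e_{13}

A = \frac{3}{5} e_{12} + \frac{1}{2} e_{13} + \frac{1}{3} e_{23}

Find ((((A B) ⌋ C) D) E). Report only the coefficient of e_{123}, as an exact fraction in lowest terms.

step 1: \frac{26}{45} - \frac{3}{5} e_{1} + \frac{1}{3} e_{3} - \frac{37}{60} e_{12} + \frac{1}{2} e_{13} - \frac{9}{25} e_{23} - \frac{1}{2} e_{123}
step 2: -\frac{224}{45} - \frac{2}{15} e_{1} - \frac{12}{5} e_{2} + \frac{6}{25} e_{3} + \frac{104}{45} e_{12} - \frac{52}{225} e_{13}
step 3: \frac{1168}{75} + \frac{179}{75} e_{1} + \frac{368}{45} e_{2} - \frac{929}{225} e_{3} - \frac{196}{25} e_{12} - \frac{8218}{225} e_{13} - \frac{116}{5} e_{23} + \frac{1306}{45} e_{123}
step 4: -\frac{28934}{225} + \frac{14228}{225} e_{1} + \frac{59242}{675} e_{2} - \frac{8444}{675} e_{3} + \frac{2497}{75} e_{12} + \frac{82304}{675} e_{13} + \frac{5177}{75} e_{23} - \frac{20704}{675} e_{123}
Answer: -\frac{20704}{675}


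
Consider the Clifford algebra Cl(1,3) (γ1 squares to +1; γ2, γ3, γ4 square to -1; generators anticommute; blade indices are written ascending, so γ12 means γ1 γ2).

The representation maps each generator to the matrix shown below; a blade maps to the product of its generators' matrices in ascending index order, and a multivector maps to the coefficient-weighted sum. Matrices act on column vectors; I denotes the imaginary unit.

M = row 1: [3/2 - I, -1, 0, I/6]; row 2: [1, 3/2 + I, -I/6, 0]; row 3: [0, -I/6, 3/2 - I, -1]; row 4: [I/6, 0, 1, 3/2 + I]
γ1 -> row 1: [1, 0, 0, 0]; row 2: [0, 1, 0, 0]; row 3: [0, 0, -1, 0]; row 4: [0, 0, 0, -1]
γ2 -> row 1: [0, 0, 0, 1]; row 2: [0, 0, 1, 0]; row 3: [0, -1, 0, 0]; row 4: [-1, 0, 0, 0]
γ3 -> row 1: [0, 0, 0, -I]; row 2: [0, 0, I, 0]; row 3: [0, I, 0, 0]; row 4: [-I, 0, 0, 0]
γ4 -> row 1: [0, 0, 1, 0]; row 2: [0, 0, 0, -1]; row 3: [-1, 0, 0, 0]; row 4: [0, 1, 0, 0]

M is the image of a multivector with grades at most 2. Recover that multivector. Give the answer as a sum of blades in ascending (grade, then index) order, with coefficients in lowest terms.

Method: the blade images are trace-orthogonal — tr(rho(e_A) rho(e_B)^-1) = 4 if A = B and 0 otherwise — and rho(e_A)^-1 = (e_A)^2 * rho(e_A) with (e_A)^2 = +1 or -1, so the coefficient of e_A in the preimage is (e_A)^2 * tr(M rho(e_A))/4.
Nonzero projections over blades of grade <= 2: 1: (1)^2 = +1, tr(M 1) = 6, coefficient 3/2; γ3: (γ3)^2 = -1, tr(M rho(γ3)) = 2/3, coefficient -1/6; γ23: (γ23)^2 = -1, tr(M rho(γ23)) = -4, coefficient 1; γ24: (γ24)^2 = -1, tr(M rho(γ24)) = 4, coefficient -1. Every other blade of grade <= 2 projects to 0.
Answer: 3/2 - 1/6*γ3 + γ23 - γ24


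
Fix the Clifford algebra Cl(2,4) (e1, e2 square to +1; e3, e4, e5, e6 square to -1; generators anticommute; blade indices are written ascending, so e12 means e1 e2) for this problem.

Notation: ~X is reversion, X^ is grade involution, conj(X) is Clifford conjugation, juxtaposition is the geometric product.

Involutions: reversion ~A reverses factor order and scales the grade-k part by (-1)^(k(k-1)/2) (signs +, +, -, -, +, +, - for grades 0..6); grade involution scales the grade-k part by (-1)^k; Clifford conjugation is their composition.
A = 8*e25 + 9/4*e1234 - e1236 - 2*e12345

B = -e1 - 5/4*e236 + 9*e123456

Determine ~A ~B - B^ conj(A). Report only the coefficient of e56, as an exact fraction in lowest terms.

first term: 5/4*e1 - 18*e6 + 9*e45 - 81/4*e56 + 8*e125 + 45/16*e146 + 9/4*e234 - e236 - 10*e356 + 72*e1346 - 5/2*e1456 + 2*e2345
second term: -5/4*e1 + 18*e6 - 9*e45 + 81/4*e56 - 8*e125 + 45/16*e146 + 9/4*e234 - e236 + 10*e356 - 72*e1346 - 5/2*e1456 + 2*e2345
Answer: -81/2


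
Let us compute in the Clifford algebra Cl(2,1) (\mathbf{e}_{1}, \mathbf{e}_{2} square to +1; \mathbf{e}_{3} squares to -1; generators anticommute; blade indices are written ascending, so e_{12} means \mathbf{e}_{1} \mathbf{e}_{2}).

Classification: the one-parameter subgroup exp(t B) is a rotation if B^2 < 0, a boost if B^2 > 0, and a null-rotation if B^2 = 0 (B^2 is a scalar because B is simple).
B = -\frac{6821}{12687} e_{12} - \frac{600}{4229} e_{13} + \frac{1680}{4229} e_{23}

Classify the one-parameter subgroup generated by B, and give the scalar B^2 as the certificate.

B^2 term by term: the squares give (-\frac{6821}{12687})^2*(e_{12})^2 + (-\frac{600}{4229})^2*(e_{13})^2 + (\frac{1680}{4229})^2*(e_{23})^2 = \frac{46526041}{160959969}*(-1) + \frac{360000}{17884441}*(+1) + \frac{2822400}{17884441}*(+1) = -\frac{1}{9} (each basis 2-blade squares to minus the product of its generators' squares); cross terms between blades sharing an index anticommute and cancel. So B^2 = -\frac{1}{9}.
Answer: rotation, certificate B^2 = -\frac{1}{9}. Why this suffices: the scalar -\frac{1}{9} survives any versor conjugation, so its sign alone determines the class however B is presented.


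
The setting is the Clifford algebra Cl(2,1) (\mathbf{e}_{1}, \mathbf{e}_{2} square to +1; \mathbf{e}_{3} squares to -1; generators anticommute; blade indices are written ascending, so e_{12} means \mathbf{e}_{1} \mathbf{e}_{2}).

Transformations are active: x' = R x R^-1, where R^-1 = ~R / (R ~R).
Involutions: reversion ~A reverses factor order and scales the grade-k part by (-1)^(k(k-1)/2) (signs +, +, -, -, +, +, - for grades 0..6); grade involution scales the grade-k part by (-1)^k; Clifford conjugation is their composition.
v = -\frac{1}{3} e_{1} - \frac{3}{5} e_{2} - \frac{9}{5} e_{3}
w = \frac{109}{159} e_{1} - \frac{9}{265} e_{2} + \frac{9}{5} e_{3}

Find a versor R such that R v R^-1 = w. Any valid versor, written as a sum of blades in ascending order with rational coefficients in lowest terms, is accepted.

Here q(v) = q(w) = -\frac{623}{225}; the classical choice R = v + w = \frac{56}{159} e_{1} - \frac{168}{265} e_{2} then realises v -> w under the sandwich.
Answer: \frac{56}{159} e_{1} - \frac{168}{265} e_{2}


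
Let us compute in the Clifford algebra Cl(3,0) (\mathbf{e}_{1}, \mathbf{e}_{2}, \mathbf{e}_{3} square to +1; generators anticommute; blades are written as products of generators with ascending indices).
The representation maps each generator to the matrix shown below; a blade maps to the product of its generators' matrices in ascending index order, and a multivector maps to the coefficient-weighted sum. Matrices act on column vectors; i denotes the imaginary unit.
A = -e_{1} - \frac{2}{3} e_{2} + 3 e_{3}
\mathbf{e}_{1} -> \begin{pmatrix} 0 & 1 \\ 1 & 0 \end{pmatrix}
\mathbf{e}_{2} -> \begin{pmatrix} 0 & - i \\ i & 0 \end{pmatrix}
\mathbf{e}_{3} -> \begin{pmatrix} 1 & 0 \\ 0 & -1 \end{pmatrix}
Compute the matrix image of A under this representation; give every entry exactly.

M = (-1)*rho(e_{1}) + (-\frac{2}{3})*rho(e_{2}) + (3)*rho(e_{3}), summed entrywise:
Answer: \begin{pmatrix} 3 & -1 + \frac{2 i}{3} \\ -1 - \frac{2 i}{3} & -3 \end{pmatrix}


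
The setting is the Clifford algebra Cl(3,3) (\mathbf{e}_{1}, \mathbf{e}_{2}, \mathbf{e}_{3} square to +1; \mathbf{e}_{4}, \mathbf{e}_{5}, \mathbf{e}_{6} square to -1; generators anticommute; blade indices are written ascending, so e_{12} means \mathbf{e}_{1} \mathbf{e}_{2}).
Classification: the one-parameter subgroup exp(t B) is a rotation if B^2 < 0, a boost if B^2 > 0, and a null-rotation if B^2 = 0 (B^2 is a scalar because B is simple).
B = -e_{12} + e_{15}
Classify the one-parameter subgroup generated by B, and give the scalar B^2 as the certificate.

B^2 term by term: the squares give (-1)^2*(e_{12})^2 + (1)^2*(e_{15})^2 = 1*(-1) + 1*(+1) = 0 (each basis 2-blade squares to minus the product of its generators' squares); cross terms between blades sharing an index anticommute and cancel. So B^2 = 0.
Answer: null-rotation, certificate B^2 = 0. No conjugation can change B^2 = 0; the sign gives the class.


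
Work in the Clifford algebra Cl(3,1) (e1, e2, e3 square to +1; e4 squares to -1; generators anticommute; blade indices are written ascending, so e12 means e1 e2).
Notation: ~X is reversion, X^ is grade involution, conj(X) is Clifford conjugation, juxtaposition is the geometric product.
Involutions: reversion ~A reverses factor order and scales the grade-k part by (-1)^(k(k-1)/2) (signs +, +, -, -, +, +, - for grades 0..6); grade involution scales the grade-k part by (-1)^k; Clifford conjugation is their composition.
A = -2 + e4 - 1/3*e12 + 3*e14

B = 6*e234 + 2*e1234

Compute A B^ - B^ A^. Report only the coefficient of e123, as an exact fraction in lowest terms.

first term: 12*e23 + 2/3*e34 + 20*e123 + 2*e134 + 12*e234 - 4*e1234
second term: 2/3*e34 - 16*e123 - 2*e134 + 12*e234 - 4*e1234
Answer: 36


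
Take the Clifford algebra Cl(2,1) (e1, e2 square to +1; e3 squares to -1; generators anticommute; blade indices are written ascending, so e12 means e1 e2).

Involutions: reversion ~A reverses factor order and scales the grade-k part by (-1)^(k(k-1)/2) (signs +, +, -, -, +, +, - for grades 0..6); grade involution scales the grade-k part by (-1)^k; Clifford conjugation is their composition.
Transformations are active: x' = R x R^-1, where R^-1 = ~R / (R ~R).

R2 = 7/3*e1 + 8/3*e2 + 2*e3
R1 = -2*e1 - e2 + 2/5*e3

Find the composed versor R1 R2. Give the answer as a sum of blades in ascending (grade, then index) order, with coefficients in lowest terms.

Distribute over the terms of R1 (each basis-blade product reordered to ascending indices, repeated generators contracted through their squares):
(-2*e1) R2 = -14/3 - 16/3*e12 - 4*e13
(-e2) R2 = -8/3 + 7/3*e12 - 2*e23
(2/5*e3) R2 = -4/5 - 14/15*e13 - 16/15*e23
Summing the partial products and collecting blades:
Answer: -122/15 - 3*e12 - 74/15*e13 - 46/15*e23


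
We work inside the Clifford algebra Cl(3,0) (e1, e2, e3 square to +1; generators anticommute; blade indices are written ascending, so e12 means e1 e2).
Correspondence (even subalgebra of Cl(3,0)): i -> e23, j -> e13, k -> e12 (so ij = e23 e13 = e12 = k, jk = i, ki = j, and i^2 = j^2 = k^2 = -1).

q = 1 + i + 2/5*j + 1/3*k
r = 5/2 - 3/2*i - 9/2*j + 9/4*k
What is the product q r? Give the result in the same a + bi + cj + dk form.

In blades: q = 1 + 1/3*e12 + 2/5*e13 + e23, r = 5/2 + 9/4*e12 - 9/2*e13 - 3/2*e23.
Distribute q over r term by term (generator squares from the signature, products reordered to ascending indices): (1)*r = 5/2 + 9/4*e12 - 9/2*e13 - 3/2*e23; (1/3*e12)*r = -3/4 + 5/6*e12 - 1/2*e13 + 3/2*e23; (2/5*e13)*r = 9/5 + 3/5*e12 + e13 + 9/10*e23; (e23)*r = 3/2 - 9/2*e12 - 9/4*e13 + 5/2*e23.
Sum: 101/20 - 49/60*e12 - 25/4*e13 + 17/5*e23; translating back through the correspondence:
Answer: 101/20 + 17/5*i - 25/4*j - 49/60*k


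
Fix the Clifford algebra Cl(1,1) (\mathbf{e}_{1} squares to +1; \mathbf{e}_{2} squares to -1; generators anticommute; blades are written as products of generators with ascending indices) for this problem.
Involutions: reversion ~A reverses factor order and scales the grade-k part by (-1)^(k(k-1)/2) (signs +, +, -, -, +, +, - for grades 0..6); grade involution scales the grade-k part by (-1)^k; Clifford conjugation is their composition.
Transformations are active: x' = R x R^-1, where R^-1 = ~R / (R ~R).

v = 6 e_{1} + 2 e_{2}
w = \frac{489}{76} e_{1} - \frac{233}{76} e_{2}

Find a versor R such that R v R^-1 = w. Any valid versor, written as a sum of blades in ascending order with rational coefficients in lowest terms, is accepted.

Sketch: the shared square 32 makes R = v + w = \frac{945}{76} e_{1} - \frac{81}{76} e_{2} the natural versor; its sandwich fixes that direction, negates (v - w)/2, and sends v to w.
Answer: \frac{945}{76} e_{1} - \frac{81}{76} e_{2}


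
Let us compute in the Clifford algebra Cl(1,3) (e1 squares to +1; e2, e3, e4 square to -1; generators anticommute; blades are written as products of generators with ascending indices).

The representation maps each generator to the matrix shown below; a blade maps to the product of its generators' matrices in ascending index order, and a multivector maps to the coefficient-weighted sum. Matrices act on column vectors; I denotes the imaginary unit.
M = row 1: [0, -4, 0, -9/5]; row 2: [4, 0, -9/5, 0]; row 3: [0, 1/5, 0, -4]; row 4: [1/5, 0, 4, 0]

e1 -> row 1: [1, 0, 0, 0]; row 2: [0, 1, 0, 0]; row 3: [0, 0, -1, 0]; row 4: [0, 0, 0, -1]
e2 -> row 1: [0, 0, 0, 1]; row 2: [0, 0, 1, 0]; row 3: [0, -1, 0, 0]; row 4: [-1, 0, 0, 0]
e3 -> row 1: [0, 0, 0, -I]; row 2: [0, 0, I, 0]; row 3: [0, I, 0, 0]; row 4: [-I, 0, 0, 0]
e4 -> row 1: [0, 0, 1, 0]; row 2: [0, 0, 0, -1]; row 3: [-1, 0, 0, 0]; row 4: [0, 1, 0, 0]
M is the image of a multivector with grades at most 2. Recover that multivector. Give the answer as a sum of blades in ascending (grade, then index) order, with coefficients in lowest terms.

Method: the blade images are trace-orthogonal — tr(rho(e_A) rho(e_B)^-1) = 4 if A = B and 0 otherwise — and rho(e_A)^-1 = (e_A)^2 * rho(e_A) with (e_A)^2 = +1 or -1, so the coefficient of e_A in the preimage is (e_A)^2 * tr(M rho(e_A))/4.
Nonzero projections over blades of grade <= 2: e2: (e2)^2 = -1, tr(M rho(e2)) = 4, coefficient -1; e1 e2: (e1 e2)^2 = +1, tr(M rho(e1 e2)) = -16/5, coefficient -4/5; e2 e4: (e2 e4)^2 = -1, tr(M rho(e2 e4)) = 16, coefficient -4. Every other blade of grade <= 2 projects to 0.
Answer: -e2 - 4/5*e1 e2 - 4*e2 e4


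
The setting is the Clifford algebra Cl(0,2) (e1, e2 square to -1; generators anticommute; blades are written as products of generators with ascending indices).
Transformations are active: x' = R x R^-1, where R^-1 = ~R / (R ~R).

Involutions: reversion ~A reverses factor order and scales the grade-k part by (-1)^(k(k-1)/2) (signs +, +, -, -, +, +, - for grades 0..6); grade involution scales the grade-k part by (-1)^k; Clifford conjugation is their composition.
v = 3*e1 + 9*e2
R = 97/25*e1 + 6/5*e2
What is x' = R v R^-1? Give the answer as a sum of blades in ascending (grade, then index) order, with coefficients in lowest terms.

~R = 97/25*e1 + 6/5*e2, and R ~R = -10309/625, so R^-1 = ~R / (-10309/625).
R v = -561/25 + 783/25*e1 e2
Answer: 77907/10309*e1 - 59121/10309*e2


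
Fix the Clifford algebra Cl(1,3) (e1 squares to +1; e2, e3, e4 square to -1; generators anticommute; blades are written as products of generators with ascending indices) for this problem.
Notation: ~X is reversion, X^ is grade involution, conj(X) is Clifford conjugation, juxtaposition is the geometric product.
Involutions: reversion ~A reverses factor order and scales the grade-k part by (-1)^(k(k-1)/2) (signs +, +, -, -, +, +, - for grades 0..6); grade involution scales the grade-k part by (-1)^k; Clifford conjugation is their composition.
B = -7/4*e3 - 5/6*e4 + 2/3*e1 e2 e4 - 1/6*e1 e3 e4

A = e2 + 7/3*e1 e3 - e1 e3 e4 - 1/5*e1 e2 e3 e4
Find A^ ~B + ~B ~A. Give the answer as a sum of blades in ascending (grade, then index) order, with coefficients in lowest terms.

first term: -1/6 + 49/12*e1 - 1/30*e2 - 2/15*e3 + 7/18*e4 + 5/6*e1 e3 - 13/12*e1 e4 + 29/12*e2 e3 + 5/6*e2 e4 - 1/6*e1 e2 e3 + 7/20*e1 e2 e4 - 35/18*e1 e3 e4 - 14/9*e2 e3 e4 + 1/6*e1 e2 e3 e4
second term: -1/6 + 49/12*e1 + 1/30*e2 + 2/15*e3 - 7/18*e4 + 5/6*e1 e3 - 29/12*e1 e4 + 13/12*e2 e3 + 5/6*e2 e4 + 1/6*e1 e2 e3 - 7/20*e1 e2 e4 + 35/18*e1 e3 e4 - 14/9*e2 e3 e4 + 1/6*e1 e2 e3 e4
Answer: -1/3 + 49/6*e1 + 5/3*e1 e3 - 7/2*e1 e4 + 7/2*e2 e3 + 5/3*e2 e4 - 28/9*e2 e3 e4 + 1/3*e1 e2 e3 e4


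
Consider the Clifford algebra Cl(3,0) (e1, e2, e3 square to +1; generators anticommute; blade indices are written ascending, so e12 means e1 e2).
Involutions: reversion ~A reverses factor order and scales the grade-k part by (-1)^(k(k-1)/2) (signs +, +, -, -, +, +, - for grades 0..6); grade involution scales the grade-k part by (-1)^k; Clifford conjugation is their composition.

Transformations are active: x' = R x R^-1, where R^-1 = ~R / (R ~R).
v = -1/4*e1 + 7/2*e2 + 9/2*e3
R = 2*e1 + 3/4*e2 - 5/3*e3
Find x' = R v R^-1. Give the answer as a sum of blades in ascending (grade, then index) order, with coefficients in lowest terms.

~R = 2*e1 + 3/4*e2 - 5/3*e3, and R ~R = 1057/144, so R^-1 = ~R / (1057/144).
R v = -43/8 + 115/16*e12 + 103/12*e13 + 221/24*e23
Answer: -11327/4228*e1 - 9721/2114*e2 - 4353/2114*e3


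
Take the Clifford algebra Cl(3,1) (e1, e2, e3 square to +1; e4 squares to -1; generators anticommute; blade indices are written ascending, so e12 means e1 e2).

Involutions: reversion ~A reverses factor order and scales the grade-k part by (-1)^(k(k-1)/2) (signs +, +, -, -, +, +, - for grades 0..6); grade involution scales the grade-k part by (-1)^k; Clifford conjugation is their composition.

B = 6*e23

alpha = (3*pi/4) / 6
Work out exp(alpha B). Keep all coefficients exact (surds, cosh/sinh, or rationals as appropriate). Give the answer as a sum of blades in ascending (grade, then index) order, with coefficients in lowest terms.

B^2 = (6)^2*(e23)^2 = 36*(-1) = -36 (a basis 2-blade squares to minus the product of its generators' squares).
B^2 = -36 — B^2 < 0, so the exponential closes trigonometrically: l = 6, alpha*l = 3*pi/4, so exp(alpha B) = cos(3*pi/4) + (sin(3*pi/4)/6)*B = -sqrt(2)/2 + (sqrt(2)/12)*B.
Answer: -sqrt(2)/2 + sqrt(2)/2*e23


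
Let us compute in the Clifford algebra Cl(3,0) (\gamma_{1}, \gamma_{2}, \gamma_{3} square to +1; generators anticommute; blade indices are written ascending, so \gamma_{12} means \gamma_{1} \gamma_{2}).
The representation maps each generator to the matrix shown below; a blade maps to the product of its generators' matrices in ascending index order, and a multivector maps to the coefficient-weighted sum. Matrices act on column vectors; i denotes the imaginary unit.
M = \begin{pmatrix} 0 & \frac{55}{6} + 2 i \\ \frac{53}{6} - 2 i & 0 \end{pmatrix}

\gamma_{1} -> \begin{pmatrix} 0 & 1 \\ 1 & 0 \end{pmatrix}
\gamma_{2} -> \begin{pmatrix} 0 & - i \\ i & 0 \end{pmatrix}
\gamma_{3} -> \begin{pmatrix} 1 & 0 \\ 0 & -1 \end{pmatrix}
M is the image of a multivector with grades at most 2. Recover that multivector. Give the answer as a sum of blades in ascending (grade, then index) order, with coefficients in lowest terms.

Method: 1, rho(\gamma_{1}), rho(\gamma_{2}), rho(\gamma_{3}) form a trace-orthogonal basis of the 2x2 complex matrices (tr(X Y) = 2 if X = Y, else 0), so M = m0*1 + m1*rho(\gamma_{1}) + m2*rho(\gamma_{2}) + m3*rho(\gamma_{3}) with m0 = tr(M)/2 = 0, m1 = tr(M rho(\gamma_{1}))/2 = 9, m2 = tr(M rho(\gamma_{2}))/2 = -2 + \frac{i}{6}, m3 = tr(M rho(\gamma_{3}))/2 = 0.
Multiplying table entries, the bivector images are rho(\gamma_{12}) = i*rho(\gamma_{3}), rho(\gamma_{13}) = -i*rho(\gamma_{2}), rho(\gamma_{23}) = i*rho(\gamma_{1}); with real blade coefficients the real parts of m0..m3 are the coefficients of 1, \gamma_{1}, \gamma_{2}, \gamma_{3} and the imaginary parts give the bivectors (\gamma_{23}: Im m1, \gamma_{13}: -Im m2, \gamma_{12}: Im m3).
Answer: 9 \gamma_{1} - 2 \gamma_{2} - \frac{1}{6} \gamma_{13}


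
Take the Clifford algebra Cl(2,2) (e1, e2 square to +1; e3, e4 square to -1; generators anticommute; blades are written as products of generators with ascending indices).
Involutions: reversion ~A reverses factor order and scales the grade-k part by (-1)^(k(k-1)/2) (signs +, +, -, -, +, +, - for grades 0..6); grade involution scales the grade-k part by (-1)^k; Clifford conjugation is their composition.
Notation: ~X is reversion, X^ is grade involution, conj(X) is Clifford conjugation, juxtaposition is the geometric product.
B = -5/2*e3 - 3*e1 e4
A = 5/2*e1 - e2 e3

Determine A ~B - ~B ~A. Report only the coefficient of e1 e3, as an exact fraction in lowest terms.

first term: -5/2*e2 + 15/2*e4 - 25/4*e1 e3 - 3*e1 e2 e3 e4
second term: -5/2*e2 - 15/2*e4 + 25/4*e1 e3 + 3*e1 e2 e3 e4
Answer: -25/2


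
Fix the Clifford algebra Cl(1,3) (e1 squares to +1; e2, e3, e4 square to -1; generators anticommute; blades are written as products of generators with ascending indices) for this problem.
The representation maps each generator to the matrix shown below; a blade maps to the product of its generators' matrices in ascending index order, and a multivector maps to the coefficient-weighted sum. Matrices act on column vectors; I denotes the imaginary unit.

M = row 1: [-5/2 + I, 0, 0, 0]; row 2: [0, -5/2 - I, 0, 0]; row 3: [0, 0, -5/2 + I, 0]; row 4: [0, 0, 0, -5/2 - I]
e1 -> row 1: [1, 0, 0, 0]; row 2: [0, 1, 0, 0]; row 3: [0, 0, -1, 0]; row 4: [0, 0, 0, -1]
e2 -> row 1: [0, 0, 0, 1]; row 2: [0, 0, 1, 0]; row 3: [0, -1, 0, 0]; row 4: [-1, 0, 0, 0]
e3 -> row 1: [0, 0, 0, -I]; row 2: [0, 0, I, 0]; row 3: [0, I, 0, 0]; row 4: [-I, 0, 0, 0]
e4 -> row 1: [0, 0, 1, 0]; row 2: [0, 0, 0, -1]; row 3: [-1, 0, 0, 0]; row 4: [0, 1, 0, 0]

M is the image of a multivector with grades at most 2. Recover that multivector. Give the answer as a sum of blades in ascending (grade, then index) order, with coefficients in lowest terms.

Method: the blade images are trace-orthogonal — tr(rho(e_A) rho(e_B)^-1) = 4 if A = B and 0 otherwise — and rho(e_A)^-1 = (e_A)^2 * rho(e_A) with (e_A)^2 = +1 or -1, so the coefficient of e_A in the preimage is (e_A)^2 * tr(M rho(e_A))/4.
Nonzero projections over blades of grade <= 2: 1: (1)^2 = +1, tr(M 1) = -10, coefficient -5/2; e2 e3: (e2 e3)^2 = -1, tr(M rho(e2 e3)) = 4, coefficient -1. Every other blade of grade <= 2 projects to 0.
Answer: -5/2 - e2 e3


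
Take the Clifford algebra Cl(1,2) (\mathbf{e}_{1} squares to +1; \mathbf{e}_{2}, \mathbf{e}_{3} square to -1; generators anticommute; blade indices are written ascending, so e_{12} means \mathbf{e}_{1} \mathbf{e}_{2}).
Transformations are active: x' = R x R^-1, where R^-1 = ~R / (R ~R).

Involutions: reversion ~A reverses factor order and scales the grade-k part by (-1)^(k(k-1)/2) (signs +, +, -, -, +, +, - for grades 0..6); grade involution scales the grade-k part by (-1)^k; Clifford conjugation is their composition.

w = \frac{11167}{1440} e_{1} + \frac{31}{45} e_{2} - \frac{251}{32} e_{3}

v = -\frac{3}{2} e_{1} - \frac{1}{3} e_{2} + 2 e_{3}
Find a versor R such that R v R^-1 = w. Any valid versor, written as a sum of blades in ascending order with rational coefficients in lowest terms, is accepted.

Construction: equal norms (both -\frac{67}{36}) license R = v + w = \frac{9007}{1440} e_{1} + \frac{16}{45} e_{2} - \frac{187}{32} e_{3} — nothing changes along that direction, while (v - w)/2 changes sign, so v maps onto w.
Answer: \frac{9007}{1440} e_{1} + \frac{16}{45} e_{2} - \frac{187}{32} e_{3}


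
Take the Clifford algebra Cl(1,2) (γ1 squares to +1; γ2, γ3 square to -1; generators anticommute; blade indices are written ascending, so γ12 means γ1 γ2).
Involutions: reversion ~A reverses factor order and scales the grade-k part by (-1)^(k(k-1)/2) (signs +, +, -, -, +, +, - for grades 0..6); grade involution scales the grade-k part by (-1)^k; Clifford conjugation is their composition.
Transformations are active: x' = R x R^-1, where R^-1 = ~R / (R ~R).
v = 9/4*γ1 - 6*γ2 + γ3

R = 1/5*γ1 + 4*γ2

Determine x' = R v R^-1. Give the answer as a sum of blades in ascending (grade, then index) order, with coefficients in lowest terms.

~R = 1/5*γ1 + 4*γ2, and R ~R = -399/25, so R^-1 = ~R / (-399/25).
R v = 489/20 - 51/5*γ12 + 1/5*γ13 + 4*γ23
Answer: -1523/532*γ1 - 832/133*γ2 - γ3


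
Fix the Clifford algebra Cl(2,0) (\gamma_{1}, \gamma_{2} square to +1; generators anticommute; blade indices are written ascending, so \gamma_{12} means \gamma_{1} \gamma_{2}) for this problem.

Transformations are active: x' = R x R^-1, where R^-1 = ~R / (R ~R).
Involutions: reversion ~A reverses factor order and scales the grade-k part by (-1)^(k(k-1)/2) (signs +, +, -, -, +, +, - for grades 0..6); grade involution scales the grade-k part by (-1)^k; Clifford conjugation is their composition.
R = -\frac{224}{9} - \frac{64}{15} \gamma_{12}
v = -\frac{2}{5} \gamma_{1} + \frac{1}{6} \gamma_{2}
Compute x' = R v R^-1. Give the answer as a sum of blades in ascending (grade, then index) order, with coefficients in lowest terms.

~R = -\frac{224}{9} + \frac{64}{15} \gamma_{12}, and R ~R = \frac{1291264}{2025}, so R^-1 = ~R / (\frac{1291264}{2025}).
R v = \frac{416}{45} \gamma_{1} - \frac{3952}{675} \gamma_{2}
Answer: -\frac{156}{485} \gamma_{1} + \frac{169}{582} \gamma_{2}


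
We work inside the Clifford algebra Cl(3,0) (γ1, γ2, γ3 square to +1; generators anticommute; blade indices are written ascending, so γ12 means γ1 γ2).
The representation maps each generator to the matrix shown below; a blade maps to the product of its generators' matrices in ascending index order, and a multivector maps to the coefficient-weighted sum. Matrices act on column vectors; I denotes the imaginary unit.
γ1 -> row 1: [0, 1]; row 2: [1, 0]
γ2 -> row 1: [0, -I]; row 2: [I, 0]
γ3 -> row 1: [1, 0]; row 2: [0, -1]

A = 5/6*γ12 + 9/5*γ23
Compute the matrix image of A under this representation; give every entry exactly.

Bivector images (products of the table entries): rho(γ12) = rho(γ1)rho(γ2) = row 1: [I, 0]; row 2: [0, -I]; rho(γ23) = rho(γ2)rho(γ3) = row 1: [0, I]; row 2: [I, 0].
M = (5/6)*rho(γ12) + (9/5)*rho(γ23), summed entrywise:
Answer: row 1: [5*I/6, 9*I/5]; row 2: [9*I/5, -5*I/6]


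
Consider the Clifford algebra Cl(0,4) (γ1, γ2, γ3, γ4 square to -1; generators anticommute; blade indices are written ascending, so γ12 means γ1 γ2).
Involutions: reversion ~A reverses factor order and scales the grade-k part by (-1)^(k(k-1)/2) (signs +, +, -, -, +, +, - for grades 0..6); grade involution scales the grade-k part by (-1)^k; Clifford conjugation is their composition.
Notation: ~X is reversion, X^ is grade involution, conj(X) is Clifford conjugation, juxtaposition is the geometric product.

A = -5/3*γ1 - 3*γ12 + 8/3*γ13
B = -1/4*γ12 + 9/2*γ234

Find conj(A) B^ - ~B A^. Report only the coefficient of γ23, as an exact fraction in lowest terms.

first term: 3/4 + 5/12*γ2 - 2/3*γ23 + 12*γ124 + 27/2*γ134 - 15/2*γ1234
second term: 3/4 + 5/12*γ2 + 2/3*γ23 + 12*γ124 + 27/2*γ134 + 15/2*γ1234
Answer: -4/3


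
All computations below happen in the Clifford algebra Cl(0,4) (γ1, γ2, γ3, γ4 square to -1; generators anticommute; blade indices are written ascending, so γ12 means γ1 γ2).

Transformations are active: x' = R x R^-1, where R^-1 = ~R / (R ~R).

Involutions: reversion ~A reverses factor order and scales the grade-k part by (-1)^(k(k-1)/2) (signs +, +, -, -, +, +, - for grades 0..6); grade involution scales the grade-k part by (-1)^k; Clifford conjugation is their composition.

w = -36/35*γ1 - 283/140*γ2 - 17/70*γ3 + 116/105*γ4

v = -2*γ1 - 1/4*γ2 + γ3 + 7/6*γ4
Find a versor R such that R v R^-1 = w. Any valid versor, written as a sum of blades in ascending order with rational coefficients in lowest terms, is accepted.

Key observation: q(v) = q(w) = -925/144 (sandwiches preserve the norm), so R = v + w = -106/35*γ1 - 159/70*γ2 + 53/70*γ3 + 159/70*γ4 works whenever it is invertible — the component of v along it is kept and (v - w)/2 reverses, sending v to w.
Answer: -106/35*γ1 - 159/70*γ2 + 53/70*γ3 + 159/70*γ4


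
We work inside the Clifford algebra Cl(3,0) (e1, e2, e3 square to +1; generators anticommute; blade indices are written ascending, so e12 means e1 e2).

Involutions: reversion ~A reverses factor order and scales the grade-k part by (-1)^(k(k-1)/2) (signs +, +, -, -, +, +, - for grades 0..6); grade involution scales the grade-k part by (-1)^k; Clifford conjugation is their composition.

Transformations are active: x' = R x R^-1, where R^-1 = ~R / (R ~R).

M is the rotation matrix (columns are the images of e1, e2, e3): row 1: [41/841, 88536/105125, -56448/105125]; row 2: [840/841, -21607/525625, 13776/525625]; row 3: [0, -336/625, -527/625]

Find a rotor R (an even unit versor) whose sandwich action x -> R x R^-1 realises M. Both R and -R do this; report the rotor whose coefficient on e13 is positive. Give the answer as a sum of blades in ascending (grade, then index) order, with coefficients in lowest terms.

Method: write R = a + b12*e12 + b13*e13 + b23*e23 with a^2 + b12^2 + b13^2 + b23^2 = 1 (so R^-1 = ~R). Expanding the columns R e_j ~R gives tr M = 4a^2 - 1 and, from the antisymmetric part, M21 - M12 = -4a*b12, M13 - M31 = 4a*b13, M32 - M23 = -4a*b23.
Here tr M = -439189/525625, so a^2 = (1 + tr M)/4 = 21609/525625 and a = ±147/725. Taking a = 147/725: M21 - M12 = 16464/105125, M13 - M31 = -56448/105125, M32 - M23 = -296352/525625, giving b12 = -28/145, b13 = -96/145, b23 = 504/725, i.e. R = 147/725 - 28/145*e12 - 96/145*e13 + 504/725*e23.
Its e13 coefficient is negative, so report the other preimage -R.
Answer: -147/725 + 28/145*e12 + 96/145*e13 - 504/725*e23. Why the constraint matters: R and -R act identically through the sandwich — M has trace -439189/525625 either way — so only the sign condition on e13 picks one of the two preimages.


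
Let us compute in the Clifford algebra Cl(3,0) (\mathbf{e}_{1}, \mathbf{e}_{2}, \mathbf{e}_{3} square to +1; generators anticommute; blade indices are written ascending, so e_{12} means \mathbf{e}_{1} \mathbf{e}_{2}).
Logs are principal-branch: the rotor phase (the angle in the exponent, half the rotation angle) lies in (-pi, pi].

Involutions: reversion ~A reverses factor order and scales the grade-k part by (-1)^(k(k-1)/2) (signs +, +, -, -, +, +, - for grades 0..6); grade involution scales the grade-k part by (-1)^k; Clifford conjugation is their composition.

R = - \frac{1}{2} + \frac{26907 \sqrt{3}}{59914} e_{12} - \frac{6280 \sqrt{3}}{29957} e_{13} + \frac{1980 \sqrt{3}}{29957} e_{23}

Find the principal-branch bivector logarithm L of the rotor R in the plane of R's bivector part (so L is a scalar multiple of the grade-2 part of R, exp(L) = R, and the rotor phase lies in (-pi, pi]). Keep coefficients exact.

The scalar part of R is - \frac{1}{2}, so the principal-branch rotor phase is pinned; divide the bivector part by its sine to get the unit plane — L is the phase times that plane.
Concretely: cos(phase) = - \frac{1}{2} gives phase = ±\frac{2 \pi}{3}, and since phase/sin(phase) is even the sign is immaterial: L = (phase/sin(phase)) * <R>_2 = (\frac{4 \sqrt{3} \pi}{9}) * <R>_2.
Answer: \frac{17938 \pi}{29957} e_{12} - \frac{25120 \pi}{89871} e_{13} + \frac{2640 \pi}{29957} e_{23}
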